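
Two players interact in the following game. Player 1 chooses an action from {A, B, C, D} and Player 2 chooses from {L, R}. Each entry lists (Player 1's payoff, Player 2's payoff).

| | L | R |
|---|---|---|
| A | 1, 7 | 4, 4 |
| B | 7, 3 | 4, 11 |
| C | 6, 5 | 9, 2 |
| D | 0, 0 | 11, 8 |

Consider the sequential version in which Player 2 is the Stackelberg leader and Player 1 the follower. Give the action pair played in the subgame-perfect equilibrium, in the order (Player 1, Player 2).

(D, R)

Work backward from Player 1's decision.
- L: Player 1 compares 1, 7, 6, 0 and picks B; Player 2 would get 3.
- R: Player 1 compares 4, 4, 9, 11 and picks D; Player 2 would get 8.
Among 3, 8, the best is 8 at R. Subgame-perfect outcome: (D, R) with payoffs (11, 8).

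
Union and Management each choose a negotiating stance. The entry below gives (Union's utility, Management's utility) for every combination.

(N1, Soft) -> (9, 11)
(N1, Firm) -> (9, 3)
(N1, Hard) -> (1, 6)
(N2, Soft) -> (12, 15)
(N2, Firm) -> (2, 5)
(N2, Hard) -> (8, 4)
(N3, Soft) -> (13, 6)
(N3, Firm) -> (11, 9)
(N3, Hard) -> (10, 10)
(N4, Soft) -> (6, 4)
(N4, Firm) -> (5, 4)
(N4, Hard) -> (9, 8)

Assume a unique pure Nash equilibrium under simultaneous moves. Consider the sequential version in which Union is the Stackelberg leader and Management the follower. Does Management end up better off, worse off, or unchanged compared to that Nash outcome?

better off

Backward induction with Union moving first.
- N1: Management compares 11, 3, 6 and picks Soft; Union would get 9.
- N2: Management compares 15, 5, 4 and picks Soft; Union would get 12.
- N3: Management compares 6, 9, 10 and picks Hard; Union would get 10.
- N4: Management compares 4, 4, 8 and picks Hard; Union would get 9.
Maximizing over 9, 12, 10, 9, Union chooses N2. Subgame-perfect outcome: (N2, Soft) with payoffs (12, 15).
Under simultaneous play:
Union's best replies: Soft→N3; Firm→N3; Hard→N3.
Management's best replies: N1→Soft; N2→Soft; N3→Hard; N4→Hard.
Only (N3, Hard) has each player best-responding; Nash payoffs (10, 10).
Management earns 15 sequentially versus 10 at the Nash outcome: better off.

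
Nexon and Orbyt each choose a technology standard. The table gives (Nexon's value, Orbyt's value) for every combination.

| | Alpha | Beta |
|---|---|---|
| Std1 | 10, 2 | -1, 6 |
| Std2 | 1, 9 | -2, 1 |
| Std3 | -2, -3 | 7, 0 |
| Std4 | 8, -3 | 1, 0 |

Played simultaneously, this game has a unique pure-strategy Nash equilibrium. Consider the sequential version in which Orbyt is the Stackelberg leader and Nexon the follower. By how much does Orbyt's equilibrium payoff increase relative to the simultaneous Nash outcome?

Solve by backward induction (Orbyt leads).
- Alpha → Nexon plays Std1 (best of 10, 1, -2, 8); Orbyt gets 2.
- Beta → Nexon plays Std3 (best of -1, -2, 7, 1); Orbyt gets 0.
Among 2, 0, the best is 2 at Alpha. Subgame-perfect outcome: (Std1, Alpha) with payoffs (10, 2).
Now find the simultaneous Nash equilibrium.
Nexon's best replies: Alpha→Std1; Beta→Std3.
Orbyt's best replies: Std1→Beta; Std2→Alpha; Std3→Beta; Std4→Beta.
Only (Std3, Beta) has each player best-responding; Nash payoffs (7, 0).
Orbyt's commitment gain: 2 − 0 = 2.

2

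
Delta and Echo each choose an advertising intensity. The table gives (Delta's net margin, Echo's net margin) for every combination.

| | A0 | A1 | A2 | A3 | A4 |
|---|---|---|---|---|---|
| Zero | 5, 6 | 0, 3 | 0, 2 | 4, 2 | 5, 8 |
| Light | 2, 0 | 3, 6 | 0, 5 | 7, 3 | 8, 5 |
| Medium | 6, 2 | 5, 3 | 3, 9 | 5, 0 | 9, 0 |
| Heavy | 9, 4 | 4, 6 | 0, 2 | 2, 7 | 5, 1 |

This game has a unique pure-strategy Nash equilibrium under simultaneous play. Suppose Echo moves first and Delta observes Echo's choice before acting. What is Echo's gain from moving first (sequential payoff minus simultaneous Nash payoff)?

0

Delta best-responds to each possible Echo move:
- A0: Delta compares 5, 2, 6, 9 and picks Heavy; Echo would get 4.
- A1: Delta compares 0, 3, 5, 4 and picks Medium; Echo would get 3.
- A2: Delta compares 0, 0, 3, 0 and picks Medium; Echo would get 9.
- A3: Delta compares 4, 7, 5, 2 and picks Light; Echo would get 3.
- A4: Delta compares 5, 8, 9, 5 and picks Medium; Echo would get 0.
Echo's induced payoffs are 4, 3, 9, 3, 0, so Echo commits to A2. Subgame-perfect outcome: (Medium, A2) with payoffs (3, 9).
Now find the simultaneous Nash equilibrium.
Delta's best replies: A0→Heavy; A1→Medium; A2→Medium; A3→Light; A4→Medium.
Echo's best replies: Zero→A4; Light→A1; Medium→A2; Heavy→A3.
The unique mutual best reply is (Medium, A2), giving (3, 9).
Echo's commitment gain: 9 − 9 = 0.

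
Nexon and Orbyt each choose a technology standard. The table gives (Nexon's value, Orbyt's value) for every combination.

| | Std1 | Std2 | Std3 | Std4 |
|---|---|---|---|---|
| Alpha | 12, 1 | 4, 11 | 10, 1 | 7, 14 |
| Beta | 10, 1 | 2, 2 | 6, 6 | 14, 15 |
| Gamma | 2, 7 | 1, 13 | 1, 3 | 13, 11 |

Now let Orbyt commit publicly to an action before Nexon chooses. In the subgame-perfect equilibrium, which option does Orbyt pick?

Std4

Nexon best-responds to each possible Orbyt move:
- Std1: BR = Alpha, leader payoff 1.
- Std2: BR = Alpha, leader payoff 11.
- Std3: BR = Alpha, leader payoff 1.
- Std4: BR = Beta, leader payoff 15.
Among 1, 11, 1, 15, the best is 15 at Std4. Subgame-perfect outcome: (Beta, Std4) with payoffs (14, 15).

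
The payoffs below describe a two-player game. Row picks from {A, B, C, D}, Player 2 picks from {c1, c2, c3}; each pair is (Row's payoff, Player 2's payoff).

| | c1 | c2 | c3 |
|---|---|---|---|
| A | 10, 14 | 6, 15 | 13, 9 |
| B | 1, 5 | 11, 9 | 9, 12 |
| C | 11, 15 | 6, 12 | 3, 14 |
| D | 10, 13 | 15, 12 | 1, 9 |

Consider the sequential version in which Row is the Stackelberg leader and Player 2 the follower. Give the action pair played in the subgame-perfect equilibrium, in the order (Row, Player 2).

Player 2 best-responds to each possible Row move:
- A: Player 2 compares 14, 15, 9 and picks c2; Row would get 6.
- B: Player 2 compares 5, 9, 12 and picks c3; Row would get 9.
- C: Player 2 compares 15, 12, 14 and picks c1; Row would get 11.
- D: Player 2 compares 13, 12, 9 and picks c1; Row would get 10.
Row's induced payoffs are 6, 9, 11, 10, so Row commits to C. Subgame-perfect outcome: (C, c1) with payoffs (11, 15).

(C, c1)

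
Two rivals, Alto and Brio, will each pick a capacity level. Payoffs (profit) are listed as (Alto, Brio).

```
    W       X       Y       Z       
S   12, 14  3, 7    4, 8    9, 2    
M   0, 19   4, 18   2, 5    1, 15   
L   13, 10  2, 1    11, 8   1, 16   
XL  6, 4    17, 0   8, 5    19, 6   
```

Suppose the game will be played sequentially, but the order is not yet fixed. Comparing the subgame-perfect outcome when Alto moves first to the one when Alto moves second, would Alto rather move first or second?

If Alto leads: Brio's best replies are S→W, M→W, L→Z, XL→Z; Alto's induced payoffs 12, 0, 1, 19; outcome (XL, Z), payoffs (19, 6).
If Brio leads: Alto's best replies are W→L, X→XL, Y→L, Z→XL; Brio's induced payoffs 10, 0, 8, 6; outcome (L, W), payoffs (13, 10).
Alto gets 19 moving first and 13 moving second, so Alto prefers to move first.

first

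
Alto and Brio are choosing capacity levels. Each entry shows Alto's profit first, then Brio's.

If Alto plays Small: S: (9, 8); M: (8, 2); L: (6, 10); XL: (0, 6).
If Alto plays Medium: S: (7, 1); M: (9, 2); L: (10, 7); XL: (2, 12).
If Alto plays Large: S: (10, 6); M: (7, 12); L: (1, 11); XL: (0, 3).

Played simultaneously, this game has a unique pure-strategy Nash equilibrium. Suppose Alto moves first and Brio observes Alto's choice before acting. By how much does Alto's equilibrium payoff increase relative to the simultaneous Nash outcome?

5

Work backward from Brio's decision.
- Small → Brio plays L (best of 8, 2, 10, 6); Alto gets 6.
- Medium → Brio plays XL (best of 1, 2, 7, 12); Alto gets 2.
- Large → Brio plays M (best of 6, 12, 11, 3); Alto gets 7.
Maximizing over 6, 2, 7, Alto chooses Large. Subgame-perfect outcome: (Large, M) with payoffs (7, 12).
Under simultaneous play:
Alto's best replies: S→Large; M→Medium; L→Medium; XL→Medium.
Brio's best replies: Small→L; Medium→XL; Large→M.
The unique mutual best reply is (Medium, XL), giving (2, 12).
Alto's commitment gain: 7 − 2 = 5.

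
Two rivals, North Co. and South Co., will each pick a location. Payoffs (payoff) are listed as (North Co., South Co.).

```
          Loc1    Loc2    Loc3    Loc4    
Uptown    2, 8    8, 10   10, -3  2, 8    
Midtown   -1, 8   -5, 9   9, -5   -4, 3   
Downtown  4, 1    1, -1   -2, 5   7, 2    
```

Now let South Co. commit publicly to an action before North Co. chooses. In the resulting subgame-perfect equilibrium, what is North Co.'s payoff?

8

Solve by backward induction (South Co. leads).
- Loc1: BR = Downtown, leader payoff 1.
- Loc2: BR = Uptown, leader payoff 10.
- Loc3: BR = Uptown, leader payoff -3.
- Loc4: BR = Downtown, leader payoff 2.
Among 1, 10, -3, 2, the best is 10 at Loc2. Subgame-perfect outcome: (Uptown, Loc2) with payoffs (8, 10).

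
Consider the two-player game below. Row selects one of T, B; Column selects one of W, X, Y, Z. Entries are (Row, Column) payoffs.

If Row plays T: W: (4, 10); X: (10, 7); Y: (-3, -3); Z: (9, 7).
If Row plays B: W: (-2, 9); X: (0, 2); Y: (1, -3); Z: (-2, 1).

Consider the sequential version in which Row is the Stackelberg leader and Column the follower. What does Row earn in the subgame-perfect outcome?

Work backward from Column's decision.
- T: BR = W, leader payoff 4.
- B: BR = W, leader payoff -2.
Among 4, -2, the best is 4 at T. Subgame-perfect outcome: (T, W) with payoffs (4, 10).

4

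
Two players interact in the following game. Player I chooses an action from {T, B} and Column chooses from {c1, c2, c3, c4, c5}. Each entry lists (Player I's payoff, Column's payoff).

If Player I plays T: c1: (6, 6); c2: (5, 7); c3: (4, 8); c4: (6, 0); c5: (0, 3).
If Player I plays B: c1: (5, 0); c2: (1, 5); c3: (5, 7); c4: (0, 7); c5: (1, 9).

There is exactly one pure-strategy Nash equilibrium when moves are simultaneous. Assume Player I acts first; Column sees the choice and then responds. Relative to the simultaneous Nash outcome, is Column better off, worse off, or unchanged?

worse off

Work backward from Column's decision.
- T: Column compares 6, 7, 8, 0, 3 and picks c3; Player I would get 4.
- B: Column compares 0, 5, 7, 7, 9 and picks c5; Player I would get 1.
Among 4, 1, the best is 4 at T. Subgame-perfect outcome: (T, c3) with payoffs (4, 8).
For the simultaneous game, intersect best replies.
Player I's best replies: c1→T; c2→T; c3→B; c4→T; c5→B.
Column's best replies: T→c3; B→c5.
The unique mutual best reply is (B, c5), giving (1, 9).
Column earns 8 sequentially versus 9 at the Nash outcome: worse off.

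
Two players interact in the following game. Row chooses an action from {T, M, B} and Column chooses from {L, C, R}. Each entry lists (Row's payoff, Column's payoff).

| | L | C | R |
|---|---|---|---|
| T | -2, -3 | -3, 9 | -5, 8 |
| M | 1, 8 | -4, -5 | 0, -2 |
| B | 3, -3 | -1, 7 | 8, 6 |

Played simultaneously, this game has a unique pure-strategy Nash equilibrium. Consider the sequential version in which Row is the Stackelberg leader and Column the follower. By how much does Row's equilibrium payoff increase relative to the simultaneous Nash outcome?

Work backward from Column's decision.
- T: Column compares -3, 9, 8 and picks C; Row would get -3.
- M: Column compares 8, -5, -2 and picks L; Row would get 1.
- B: Column compares -3, 7, 6 and picks C; Row would get -1.
Among -3, 1, -1, the best is 1 at M. Subgame-perfect outcome: (M, L) with payoffs (1, 8).
Under simultaneous play:
Row's best replies: L→B; C→B; R→B.
Column's best replies: T→C; M→L; B→C.
Only (B, C) has each player best-responding; Nash payoffs (-1, 7).
Row's commitment gain: 1 − -1 = 2.

2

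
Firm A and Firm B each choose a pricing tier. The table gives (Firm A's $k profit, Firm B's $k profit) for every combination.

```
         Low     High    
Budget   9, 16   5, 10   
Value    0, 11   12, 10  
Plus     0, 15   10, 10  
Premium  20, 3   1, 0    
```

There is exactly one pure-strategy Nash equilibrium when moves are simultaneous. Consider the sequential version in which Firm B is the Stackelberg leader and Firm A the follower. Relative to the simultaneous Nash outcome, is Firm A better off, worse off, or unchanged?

worse off

Backward induction with Firm B moving first.
- Low: BR = Premium, leader payoff 3.
- High: BR = Value, leader payoff 10.
Firm B's induced payoffs are 3, 10, so Firm B commits to High. Subgame-perfect outcome: (Value, High) with payoffs (12, 10).
Under simultaneous play:
Firm A's best replies: Low→Premium; High→Value.
Firm B's best replies: Budget→Low; Value→Low; Plus→Low; Premium→Low.
The unique mutual best reply is (Premium, Low), giving (20, 3).
Firm A earns 12 sequentially versus 20 at the Nash outcome: worse off.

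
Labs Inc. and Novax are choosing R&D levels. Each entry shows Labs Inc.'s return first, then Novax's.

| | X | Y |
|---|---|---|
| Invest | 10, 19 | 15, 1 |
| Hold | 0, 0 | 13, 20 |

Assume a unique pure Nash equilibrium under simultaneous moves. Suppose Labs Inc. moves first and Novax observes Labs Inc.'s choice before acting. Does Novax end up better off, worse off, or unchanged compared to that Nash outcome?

better off

Backward induction with Labs Inc. moving first.
- Invest: Novax compares 19, 1 and picks X; Labs Inc. would get 10.
- Hold: Novax compares 0, 20 and picks Y; Labs Inc. would get 13.
Among 10, 13, the best is 13 at Hold. Subgame-perfect outcome: (Hold, Y) with payoffs (13, 20).
Now find the simultaneous Nash equilibrium.
Labs Inc.'s best replies: X→Invest; Y→Invest.
Novax's best replies: Invest→X; Hold→Y.
Only (Invest, X) has each player best-responding; Nash payoffs (10, 19).
Novax earns 20 sequentially versus 19 at the Nash outcome: better off.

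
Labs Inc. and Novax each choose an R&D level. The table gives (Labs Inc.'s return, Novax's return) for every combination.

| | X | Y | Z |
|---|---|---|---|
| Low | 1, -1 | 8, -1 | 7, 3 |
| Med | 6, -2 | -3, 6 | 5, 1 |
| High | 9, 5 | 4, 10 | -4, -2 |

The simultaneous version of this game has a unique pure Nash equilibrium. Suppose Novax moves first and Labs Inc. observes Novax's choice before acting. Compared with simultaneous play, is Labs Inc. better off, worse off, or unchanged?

better off

Solve by backward induction (Novax leads).
- X: Labs Inc. compares 1, 6, 9 and picks High; Novax would get 5.
- Y: Labs Inc. compares 8, -3, 4 and picks Low; Novax would get -1.
- Z: Labs Inc. compares 7, 5, -4 and picks Low; Novax would get 3.
Among 5, -1, 3, the best is 5 at X. Subgame-perfect outcome: (High, X) with payoffs (9, 5).
Under simultaneous play:
Labs Inc.'s best replies: X→High; Y→Low; Z→Low.
Novax's best replies: Low→Z; Med→Y; High→Y.
Only (Low, Z) has each player best-responding; Nash payoffs (7, 3).
Labs Inc. earns 9 sequentially versus 7 at the Nash outcome: better off.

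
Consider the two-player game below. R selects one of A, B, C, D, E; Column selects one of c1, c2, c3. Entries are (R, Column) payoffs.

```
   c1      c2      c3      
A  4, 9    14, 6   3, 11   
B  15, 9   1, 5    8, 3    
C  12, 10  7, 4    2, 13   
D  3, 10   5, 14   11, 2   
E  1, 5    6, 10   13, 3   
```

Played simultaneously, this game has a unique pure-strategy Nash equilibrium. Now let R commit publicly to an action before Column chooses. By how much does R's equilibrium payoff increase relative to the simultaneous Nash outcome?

Work backward from Column's decision.
- A: BR = c3, leader payoff 3.
- B: BR = c1, leader payoff 15.
- C: BR = c3, leader payoff 2.
- D: BR = c2, leader payoff 5.
- E: BR = c2, leader payoff 6.
Among 3, 15, 2, 5, 6, the best is 15 at B. Subgame-perfect outcome: (B, c1) with payoffs (15, 9).
Under simultaneous play:
R's best replies: c1→B; c2→A; c3→E.
Column's best replies: A→c3; B→c1; C→c3; D→c2; E→c2.
The unique mutual best reply is (B, c1), giving (15, 9).
R's commitment gain: 15 − 15 = 0.

0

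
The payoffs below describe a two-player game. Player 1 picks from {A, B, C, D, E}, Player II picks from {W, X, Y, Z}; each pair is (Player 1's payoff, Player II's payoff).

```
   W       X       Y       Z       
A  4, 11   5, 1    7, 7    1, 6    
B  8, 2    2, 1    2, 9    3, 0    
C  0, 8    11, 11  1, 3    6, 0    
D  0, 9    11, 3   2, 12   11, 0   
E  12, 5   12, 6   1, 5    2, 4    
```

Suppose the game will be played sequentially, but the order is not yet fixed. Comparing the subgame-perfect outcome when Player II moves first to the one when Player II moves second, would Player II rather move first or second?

If Player 1 leads: Player II's best replies are A→W, B→Y, C→X, D→Y, E→X; Player 1's induced payoffs 4, 2, 11, 2, 12; outcome (E, X), payoffs (12, 6).
If Player II leads: Player 1's best replies are W→E, X→E, Y→A, Z→D; Player II's induced payoffs 5, 6, 7, 0; outcome (A, Y), payoffs (7, 7).
Player II gets 7 moving first and 6 moving second, so Player II prefers to move first.

first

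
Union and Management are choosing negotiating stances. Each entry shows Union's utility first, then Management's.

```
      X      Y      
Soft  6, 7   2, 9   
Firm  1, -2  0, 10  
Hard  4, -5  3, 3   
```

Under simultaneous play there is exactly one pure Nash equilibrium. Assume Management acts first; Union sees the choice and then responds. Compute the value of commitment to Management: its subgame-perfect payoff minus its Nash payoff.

4

Backward induction with Management moving first.
- X → Union plays Soft (best of 6, 1, 4); Management gets 7.
- Y → Union plays Hard (best of 2, 0, 3); Management gets 3.
Maximizing over 7, 3, Management chooses X. Subgame-perfect outcome: (Soft, X) with payoffs (6, 7).
Under simultaneous play:
Union's best replies: X→Soft; Y→Hard.
Management's best replies: Soft→Y; Firm→Y; Hard→Y.
Only (Hard, Y) has each player best-responding; Nash payoffs (3, 3).
Management's commitment gain: 7 − 3 = 4.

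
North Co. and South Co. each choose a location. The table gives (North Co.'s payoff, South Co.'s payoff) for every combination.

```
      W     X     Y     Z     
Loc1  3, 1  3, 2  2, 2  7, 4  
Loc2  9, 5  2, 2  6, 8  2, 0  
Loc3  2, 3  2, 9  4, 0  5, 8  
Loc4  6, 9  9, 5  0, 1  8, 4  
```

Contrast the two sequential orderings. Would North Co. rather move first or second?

If North Co. leads: South Co.'s best replies are Loc1→Z, Loc2→Y, Loc3→X, Loc4→W; North Co.'s induced payoffs 7, 6, 2, 6; outcome (Loc1, Z), payoffs (7, 4).
If South Co. leads: North Co.'s best replies are W→Loc2, X→Loc4, Y→Loc2, Z→Loc4; South Co.'s induced payoffs 5, 5, 8, 4; outcome (Loc2, Y), payoffs (6, 8).
North Co. gets 7 moving first and 6 moving second, so North Co. prefers to move first.

first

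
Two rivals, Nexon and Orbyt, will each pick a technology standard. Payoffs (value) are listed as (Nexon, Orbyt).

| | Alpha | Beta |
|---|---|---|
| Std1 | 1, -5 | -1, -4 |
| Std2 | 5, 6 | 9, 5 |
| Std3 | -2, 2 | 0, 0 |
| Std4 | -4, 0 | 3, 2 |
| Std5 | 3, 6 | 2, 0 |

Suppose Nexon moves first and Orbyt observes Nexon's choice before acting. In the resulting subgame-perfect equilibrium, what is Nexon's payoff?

Solve by backward induction (Nexon leads).
- Std1: BR = Beta, leader payoff -1.
- Std2: BR = Alpha, leader payoff 5.
- Std3: BR = Alpha, leader payoff -2.
- Std4: BR = Beta, leader payoff 3.
- Std5: BR = Alpha, leader payoff 3.
Maximizing over -1, 5, -2, 3, 3, Nexon chooses Std2. Subgame-perfect outcome: (Std2, Alpha) with payoffs (5, 6).

5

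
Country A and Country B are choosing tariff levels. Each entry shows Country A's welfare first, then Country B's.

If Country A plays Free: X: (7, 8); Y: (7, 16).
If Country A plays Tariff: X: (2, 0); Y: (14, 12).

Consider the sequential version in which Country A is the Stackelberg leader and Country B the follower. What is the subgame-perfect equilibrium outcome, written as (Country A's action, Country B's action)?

Backward induction with Country A moving first.
- Free: BR = Y, leader payoff 7.
- Tariff: BR = Y, leader payoff 14.
Among 7, 14, the best is 14 at Tariff. Subgame-perfect outcome: (Tariff, Y) with payoffs (14, 12).

(Tariff, Y)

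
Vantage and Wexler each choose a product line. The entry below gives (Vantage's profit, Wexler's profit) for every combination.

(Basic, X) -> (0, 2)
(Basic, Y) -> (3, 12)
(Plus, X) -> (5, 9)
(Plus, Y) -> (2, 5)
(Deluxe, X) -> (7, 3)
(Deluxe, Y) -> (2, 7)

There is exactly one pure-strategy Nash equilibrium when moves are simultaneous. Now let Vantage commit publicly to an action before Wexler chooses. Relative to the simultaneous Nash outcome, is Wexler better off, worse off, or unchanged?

worse off

Work backward from Wexler's decision.
- Basic: Wexler compares 2, 12 and picks Y; Vantage would get 3.
- Plus: Wexler compares 9, 5 and picks X; Vantage would get 5.
- Deluxe: Wexler compares 3, 7 and picks Y; Vantage would get 2.
Vantage's induced payoffs are 3, 5, 2, so Vantage commits to Plus. Subgame-perfect outcome: (Plus, X) with payoffs (5, 9).
Under simultaneous play:
Vantage's best replies: X→Deluxe; Y→Basic.
Wexler's best replies: Basic→Y; Plus→X; Deluxe→Y.
Only (Basic, Y) has each player best-responding; Nash payoffs (3, 12).
Wexler earns 9 sequentially versus 12 at the Nash outcome: worse off.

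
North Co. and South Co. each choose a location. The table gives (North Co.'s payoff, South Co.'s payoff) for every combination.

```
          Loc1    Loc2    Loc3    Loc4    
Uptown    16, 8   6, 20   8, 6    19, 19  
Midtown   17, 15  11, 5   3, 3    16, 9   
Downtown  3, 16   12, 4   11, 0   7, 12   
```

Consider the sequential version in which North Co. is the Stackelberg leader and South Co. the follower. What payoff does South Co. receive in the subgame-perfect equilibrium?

Solve by backward induction (North Co. leads).
- Uptown → South Co. plays Loc2 (best of 8, 20, 6, 19); North Co. gets 6.
- Midtown → South Co. plays Loc1 (best of 15, 5, 3, 9); North Co. gets 17.
- Downtown → South Co. plays Loc1 (best of 16, 4, 0, 12); North Co. gets 3.
North Co.'s induced payoffs are 6, 17, 3, so North Co. commits to Midtown. Subgame-perfect outcome: (Midtown, Loc1) with payoffs (17, 15).

15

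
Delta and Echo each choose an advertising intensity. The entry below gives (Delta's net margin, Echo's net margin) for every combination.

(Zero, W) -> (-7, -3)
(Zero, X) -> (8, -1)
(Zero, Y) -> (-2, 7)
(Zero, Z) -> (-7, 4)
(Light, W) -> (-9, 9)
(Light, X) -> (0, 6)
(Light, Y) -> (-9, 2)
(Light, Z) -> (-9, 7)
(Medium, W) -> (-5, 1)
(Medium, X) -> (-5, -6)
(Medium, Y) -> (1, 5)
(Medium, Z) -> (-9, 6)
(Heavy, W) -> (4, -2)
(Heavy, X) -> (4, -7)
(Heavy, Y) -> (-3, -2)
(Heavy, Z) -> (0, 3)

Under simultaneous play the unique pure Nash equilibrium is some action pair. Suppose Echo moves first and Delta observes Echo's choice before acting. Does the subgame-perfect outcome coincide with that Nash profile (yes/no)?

Solve by backward induction (Echo leads).
- W: BR = Heavy, leader payoff -2.
- X: BR = Zero, leader payoff -1.
- Y: BR = Medium, leader payoff 5.
- Z: BR = Heavy, leader payoff 3.
Among -2, -1, 5, 3, the best is 5 at Y. Subgame-perfect outcome: (Medium, Y) with payoffs (1, 5).
Now find the simultaneous Nash equilibrium.
Delta's best replies: W→Heavy; X→Zero; Y→Medium; Z→Heavy.
Echo's best replies: Zero→Y; Light→W; Medium→Z; Heavy→Z.
Only (Heavy, Z) has each player best-responding; Nash payoffs (0, 3).
Sequential outcome (Medium, Y) differs from the Nash profile (Heavy, Z).

no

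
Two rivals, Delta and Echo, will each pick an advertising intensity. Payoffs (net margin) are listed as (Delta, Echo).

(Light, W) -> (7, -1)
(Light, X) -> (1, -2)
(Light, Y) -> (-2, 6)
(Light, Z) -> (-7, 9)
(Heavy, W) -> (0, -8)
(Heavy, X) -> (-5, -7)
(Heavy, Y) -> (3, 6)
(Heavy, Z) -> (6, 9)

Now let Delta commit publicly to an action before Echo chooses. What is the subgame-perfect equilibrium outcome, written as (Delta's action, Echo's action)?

Work backward from Echo's decision.
- Light: BR = Z, leader payoff -7.
- Heavy: BR = Z, leader payoff 6.
Among -7, 6, the best is 6 at Heavy. Subgame-perfect outcome: (Heavy, Z) with payoffs (6, 9).

(Heavy, Z)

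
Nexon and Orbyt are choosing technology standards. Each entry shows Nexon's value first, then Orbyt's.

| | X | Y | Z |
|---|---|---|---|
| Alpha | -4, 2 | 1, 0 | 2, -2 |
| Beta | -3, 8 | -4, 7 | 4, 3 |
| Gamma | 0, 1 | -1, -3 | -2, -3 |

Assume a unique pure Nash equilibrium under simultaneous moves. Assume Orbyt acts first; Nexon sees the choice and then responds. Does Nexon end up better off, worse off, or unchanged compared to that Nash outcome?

Nexon best-responds to each possible Orbyt move:
- X: BR = Gamma, leader payoff 1.
- Y: BR = Alpha, leader payoff 0.
- Z: BR = Beta, leader payoff 3.
Orbyt's induced payoffs are 1, 0, 3, so Orbyt commits to Z. Subgame-perfect outcome: (Beta, Z) with payoffs (4, 3).
Now find the simultaneous Nash equilibrium.
Nexon's best replies: X→Gamma; Y→Alpha; Z→Beta.
Orbyt's best replies: Alpha→X; Beta→X; Gamma→X.
Only (Gamma, X) has each player best-responding; Nash payoffs (0, 1).
Nexon earns 4 sequentially versus 0 at the Nash outcome: better off.

better off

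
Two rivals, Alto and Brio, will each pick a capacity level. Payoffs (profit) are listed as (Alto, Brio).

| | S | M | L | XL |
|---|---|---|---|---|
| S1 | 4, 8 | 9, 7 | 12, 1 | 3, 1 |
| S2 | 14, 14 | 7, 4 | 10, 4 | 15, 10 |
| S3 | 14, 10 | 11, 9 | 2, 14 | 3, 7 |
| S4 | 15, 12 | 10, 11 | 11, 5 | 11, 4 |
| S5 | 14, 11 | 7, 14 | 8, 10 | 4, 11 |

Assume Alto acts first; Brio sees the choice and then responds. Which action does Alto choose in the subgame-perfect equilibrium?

Solve by backward induction (Alto leads).
- S1 → Brio plays S (best of 8, 7, 1, 1); Alto gets 4.
- S2 → Brio plays S (best of 14, 4, 4, 10); Alto gets 14.
- S3 → Brio plays L (best of 10, 9, 14, 7); Alto gets 2.
- S4 → Brio plays S (best of 12, 11, 5, 4); Alto gets 15.
- S5 → Brio plays M (best of 11, 14, 10, 11); Alto gets 7.
Maximizing over 4, 14, 2, 15, 7, Alto chooses S4. Subgame-perfect outcome: (S4, S) with payoffs (15, 12).

S4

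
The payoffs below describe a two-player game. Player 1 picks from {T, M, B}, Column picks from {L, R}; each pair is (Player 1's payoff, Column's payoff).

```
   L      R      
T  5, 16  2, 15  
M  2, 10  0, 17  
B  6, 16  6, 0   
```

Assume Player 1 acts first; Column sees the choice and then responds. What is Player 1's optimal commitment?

Solve by backward induction (Player 1 leads).
- T: BR = L, leader payoff 5.
- M: BR = R, leader payoff 0.
- B: BR = L, leader payoff 6.
Among 5, 0, 6, the best is 6 at B. Subgame-perfect outcome: (B, L) with payoffs (6, 16).

B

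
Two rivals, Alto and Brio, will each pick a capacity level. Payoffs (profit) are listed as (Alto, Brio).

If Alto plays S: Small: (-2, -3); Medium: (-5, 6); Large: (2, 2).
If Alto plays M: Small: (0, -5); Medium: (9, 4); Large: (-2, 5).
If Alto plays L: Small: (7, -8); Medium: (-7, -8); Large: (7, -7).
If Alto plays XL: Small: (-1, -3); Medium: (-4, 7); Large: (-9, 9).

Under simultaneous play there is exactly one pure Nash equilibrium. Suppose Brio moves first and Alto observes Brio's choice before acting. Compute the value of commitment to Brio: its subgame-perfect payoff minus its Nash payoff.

11

Alto best-responds to each possible Brio move:
- Small: BR = L, leader payoff -8.
- Medium: BR = M, leader payoff 4.
- Large: BR = L, leader payoff -7.
Brio's induced payoffs are -8, 4, -7, so Brio commits to Medium. Subgame-perfect outcome: (M, Medium) with payoffs (9, 4).
For the simultaneous game, intersect best replies.
Alto's best replies: Small→L; Medium→M; Large→L.
Brio's best replies: S→Medium; M→Large; L→Large; XL→Large.
Only (L, Large) has each player best-responding; Nash payoffs (7, -7).
Brio's commitment gain: 4 − -7 = 11.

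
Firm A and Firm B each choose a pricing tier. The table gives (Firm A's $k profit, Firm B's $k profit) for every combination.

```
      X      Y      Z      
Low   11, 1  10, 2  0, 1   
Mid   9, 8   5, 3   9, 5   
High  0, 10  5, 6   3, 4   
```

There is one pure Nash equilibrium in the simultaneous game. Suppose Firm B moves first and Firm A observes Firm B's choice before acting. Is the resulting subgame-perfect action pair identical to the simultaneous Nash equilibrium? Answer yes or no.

no

Work backward from Firm A's decision.
- X: BR = Low, leader payoff 1.
- Y: BR = Low, leader payoff 2.
- Z: BR = Mid, leader payoff 5.
Maximizing over 1, 2, 5, Firm B chooses Z. Subgame-perfect outcome: (Mid, Z) with payoffs (9, 5).
For the simultaneous game, intersect best replies.
Firm A's best replies: X→Low; Y→Low; Z→Mid.
Firm B's best replies: Low→Y; Mid→X; High→X.
Only (Low, Y) has each player best-responding; Nash payoffs (10, 2).
Sequential outcome (Mid, Z) differs from the Nash profile (Low, Y).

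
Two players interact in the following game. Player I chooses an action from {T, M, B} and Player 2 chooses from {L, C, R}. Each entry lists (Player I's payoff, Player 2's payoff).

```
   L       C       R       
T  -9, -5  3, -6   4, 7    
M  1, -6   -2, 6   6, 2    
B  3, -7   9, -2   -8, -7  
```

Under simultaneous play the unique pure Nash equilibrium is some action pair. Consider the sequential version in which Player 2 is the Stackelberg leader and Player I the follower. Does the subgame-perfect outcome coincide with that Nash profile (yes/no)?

no

Solve by backward induction (Player 2 leads).
- L: Player I compares -9, 1, 3 and picks B; Player 2 would get -7.
- C: Player I compares 3, -2, 9 and picks B; Player 2 would get -2.
- R: Player I compares 4, 6, -8 and picks M; Player 2 would get 2.
Player 2's induced payoffs are -7, -2, 2, so Player 2 commits to R. Subgame-perfect outcome: (M, R) with payoffs (6, 2).
For the simultaneous game, intersect best replies.
Player I's best replies: L→B; C→B; R→M.
Player 2's best replies: T→R; M→C; B→C.
The unique mutual best reply is (B, C), giving (9, -2).
Sequential outcome (M, R) differs from the Nash profile (B, C).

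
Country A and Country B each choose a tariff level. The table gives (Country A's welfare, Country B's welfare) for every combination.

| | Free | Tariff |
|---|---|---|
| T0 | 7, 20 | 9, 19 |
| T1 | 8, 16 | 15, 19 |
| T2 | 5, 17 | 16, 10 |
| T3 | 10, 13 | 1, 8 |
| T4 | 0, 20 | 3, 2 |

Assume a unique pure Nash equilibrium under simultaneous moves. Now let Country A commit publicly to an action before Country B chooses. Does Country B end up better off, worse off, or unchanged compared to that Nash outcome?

Solve by backward induction (Country A leads).
- T0: Country B compares 20, 19 and picks Free; Country A would get 7.
- T1: Country B compares 16, 19 and picks Tariff; Country A would get 15.
- T2: Country B compares 17, 10 and picks Free; Country A would get 5.
- T3: Country B compares 13, 8 and picks Free; Country A would get 10.
- T4: Country B compares 20, 2 and picks Free; Country A would get 0.
Among 7, 15, 5, 10, 0, the best is 15 at T1. Subgame-perfect outcome: (T1, Tariff) with payoffs (15, 19).
Now find the simultaneous Nash equilibrium.
Country A's best replies: Free→T3; Tariff→T2.
Country B's best replies: T0→Free; T1→Tariff; T2→Free; T3→Free; T4→Free.
The unique mutual best reply is (T3, Free), giving (10, 13).
Country B earns 19 sequentially versus 13 at the Nash outcome: better off.

better off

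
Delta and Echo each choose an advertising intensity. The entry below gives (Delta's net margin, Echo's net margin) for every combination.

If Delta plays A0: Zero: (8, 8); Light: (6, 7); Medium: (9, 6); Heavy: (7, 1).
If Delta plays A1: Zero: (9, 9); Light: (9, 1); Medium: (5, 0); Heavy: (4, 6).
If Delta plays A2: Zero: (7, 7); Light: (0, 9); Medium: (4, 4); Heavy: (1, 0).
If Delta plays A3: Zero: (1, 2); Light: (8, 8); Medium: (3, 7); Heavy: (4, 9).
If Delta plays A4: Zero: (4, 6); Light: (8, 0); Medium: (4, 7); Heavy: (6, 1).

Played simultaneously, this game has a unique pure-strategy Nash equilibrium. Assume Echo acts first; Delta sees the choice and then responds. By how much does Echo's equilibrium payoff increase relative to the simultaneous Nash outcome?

0

Delta best-responds to each possible Echo move:
- Zero: BR = A1, leader payoff 9.
- Light: BR = A1, leader payoff 1.
- Medium: BR = A0, leader payoff 6.
- Heavy: BR = A0, leader payoff 1.
Echo's induced payoffs are 9, 1, 6, 1, so Echo commits to Zero. Subgame-perfect outcome: (A1, Zero) with payoffs (9, 9).
Under simultaneous play:
Delta's best replies: Zero→A1; Light→A1; Medium→A0; Heavy→A0.
Echo's best replies: A0→Zero; A1→Zero; A2→Light; A3→Heavy; A4→Medium.
The unique mutual best reply is (A1, Zero), giving (9, 9).
Echo's commitment gain: 9 − 9 = 0.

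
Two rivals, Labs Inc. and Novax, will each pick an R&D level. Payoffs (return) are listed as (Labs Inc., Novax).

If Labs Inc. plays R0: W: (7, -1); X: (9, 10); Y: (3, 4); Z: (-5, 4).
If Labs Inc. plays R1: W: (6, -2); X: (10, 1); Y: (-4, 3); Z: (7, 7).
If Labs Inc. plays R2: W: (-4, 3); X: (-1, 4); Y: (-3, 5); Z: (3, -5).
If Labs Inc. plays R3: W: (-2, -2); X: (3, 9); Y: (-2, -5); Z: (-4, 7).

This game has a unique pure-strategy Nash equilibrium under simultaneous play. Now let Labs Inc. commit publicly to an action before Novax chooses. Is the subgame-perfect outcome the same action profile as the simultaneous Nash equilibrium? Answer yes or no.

no

Solve by backward induction (Labs Inc. leads).
- R0: Novax compares -1, 10, 4, 4 and picks X; Labs Inc. would get 9.
- R1: Novax compares -2, 1, 3, 7 and picks Z; Labs Inc. would get 7.
- R2: Novax compares 3, 4, 5, -5 and picks Y; Labs Inc. would get -3.
- R3: Novax compares -2, 9, -5, 7 and picks X; Labs Inc. would get 3.
Labs Inc.'s induced payoffs are 9, 7, -3, 3, so Labs Inc. commits to R0. Subgame-perfect outcome: (R0, X) with payoffs (9, 10).
Now find the simultaneous Nash equilibrium.
Labs Inc.'s best replies: W→R0; X→R1; Y→R0; Z→R1.
Novax's best replies: R0→X; R1→Z; R2→Y; R3→X.
The unique mutual best reply is (R1, Z), giving (7, 7).
Sequential outcome (R0, X) differs from the Nash profile (R1, Z).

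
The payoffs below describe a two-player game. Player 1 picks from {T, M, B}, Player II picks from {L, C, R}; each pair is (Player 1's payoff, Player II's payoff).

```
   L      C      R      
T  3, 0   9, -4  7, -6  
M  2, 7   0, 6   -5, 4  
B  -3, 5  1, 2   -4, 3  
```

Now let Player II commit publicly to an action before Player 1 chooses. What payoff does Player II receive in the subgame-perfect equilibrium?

0

Solve by backward induction (Player II leads).
- L: BR = T, leader payoff 0.
- C: BR = T, leader payoff -4.
- R: BR = T, leader payoff -6.
Maximizing over 0, -4, -6, Player II chooses L. Subgame-perfect outcome: (T, L) with payoffs (3, 0).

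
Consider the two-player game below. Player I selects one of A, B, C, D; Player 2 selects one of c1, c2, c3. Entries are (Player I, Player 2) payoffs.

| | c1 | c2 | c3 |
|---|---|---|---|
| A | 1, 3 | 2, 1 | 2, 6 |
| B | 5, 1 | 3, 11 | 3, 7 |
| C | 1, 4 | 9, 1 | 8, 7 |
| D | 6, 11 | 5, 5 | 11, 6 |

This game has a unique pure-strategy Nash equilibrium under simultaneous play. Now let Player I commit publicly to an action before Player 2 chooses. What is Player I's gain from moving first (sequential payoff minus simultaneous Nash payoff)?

2

Solve by backward induction (Player I leads).
- A: Player 2 compares 3, 1, 6 and picks c3; Player I would get 2.
- B: Player 2 compares 1, 11, 7 and picks c2; Player I would get 3.
- C: Player 2 compares 4, 1, 7 and picks c3; Player I would get 8.
- D: Player 2 compares 11, 5, 6 and picks c1; Player I would get 6.
Maximizing over 2, 3, 8, 6, Player I chooses C. Subgame-perfect outcome: (C, c3) with payoffs (8, 7).
Now find the simultaneous Nash equilibrium.
Player I's best replies: c1→D; c2→C; c3→D.
Player 2's best replies: A→c3; B→c2; C→c3; D→c1.
The unique mutual best reply is (D, c1), giving (6, 11).
Player I's commitment gain: 8 − 6 = 2.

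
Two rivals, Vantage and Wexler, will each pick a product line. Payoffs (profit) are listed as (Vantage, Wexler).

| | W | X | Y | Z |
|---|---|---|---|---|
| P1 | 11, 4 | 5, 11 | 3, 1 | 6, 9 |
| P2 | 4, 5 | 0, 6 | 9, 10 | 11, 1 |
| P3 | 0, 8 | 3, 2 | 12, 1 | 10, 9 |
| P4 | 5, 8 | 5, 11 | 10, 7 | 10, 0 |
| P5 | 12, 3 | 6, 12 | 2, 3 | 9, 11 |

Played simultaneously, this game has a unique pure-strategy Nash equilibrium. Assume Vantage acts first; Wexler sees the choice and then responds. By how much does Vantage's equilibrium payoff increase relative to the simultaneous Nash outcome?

4

Backward induction with Vantage moving first.
- P1 → Wexler plays X (best of 4, 11, 1, 9); Vantage gets 5.
- P2 → Wexler plays Y (best of 5, 6, 10, 1); Vantage gets 9.
- P3 → Wexler plays Z (best of 8, 2, 1, 9); Vantage gets 10.
- P4 → Wexler plays X (best of 8, 11, 7, 0); Vantage gets 5.
- P5 → Wexler plays X (best of 3, 12, 3, 11); Vantage gets 6.
Vantage's induced payoffs are 5, 9, 10, 5, 6, so Vantage commits to P3. Subgame-perfect outcome: (P3, Z) with payoffs (10, 9).
Under simultaneous play:
Vantage's best replies: W→P5; X→P5; Y→P3; Z→P2.
Wexler's best replies: P1→X; P2→Y; P3→Z; P4→X; P5→X.
The unique mutual best reply is (P5, X), giving (6, 12).
Vantage's commitment gain: 10 − 6 = 4.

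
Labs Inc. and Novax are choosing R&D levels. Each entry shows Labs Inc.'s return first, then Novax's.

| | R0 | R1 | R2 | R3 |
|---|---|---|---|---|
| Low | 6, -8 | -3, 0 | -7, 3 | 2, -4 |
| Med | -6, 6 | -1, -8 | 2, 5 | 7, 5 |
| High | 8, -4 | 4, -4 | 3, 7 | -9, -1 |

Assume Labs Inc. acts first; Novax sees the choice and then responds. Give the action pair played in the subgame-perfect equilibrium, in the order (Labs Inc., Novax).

(High, R2)

Backward induction with Labs Inc. moving first.
- Low: Novax compares -8, 0, 3, -4 and picks R2; Labs Inc. would get -7.
- Med: Novax compares 6, -8, 5, 5 and picks R0; Labs Inc. would get -6.
- High: Novax compares -4, -4, 7, -1 and picks R2; Labs Inc. would get 3.
Labs Inc.'s induced payoffs are -7, -6, 3, so Labs Inc. commits to High. Subgame-perfect outcome: (High, R2) with payoffs (3, 7).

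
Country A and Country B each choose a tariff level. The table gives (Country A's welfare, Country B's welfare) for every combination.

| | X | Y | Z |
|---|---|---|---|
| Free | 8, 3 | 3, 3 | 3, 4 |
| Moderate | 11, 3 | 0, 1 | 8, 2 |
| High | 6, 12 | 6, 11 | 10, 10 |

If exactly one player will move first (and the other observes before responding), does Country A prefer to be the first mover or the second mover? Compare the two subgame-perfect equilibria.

first

If Country A leads: Country B's best replies are Free→Z, Moderate→X, High→X; Country A's induced payoffs 3, 11, 6; outcome (Moderate, X), payoffs (11, 3).
If Country B leads: Country A's best replies are X→Moderate, Y→High, Z→High; Country B's induced payoffs 3, 11, 10; outcome (High, Y), payoffs (6, 11).
Country A gets 11 moving first and 6 moving second, so Country A prefers to move first.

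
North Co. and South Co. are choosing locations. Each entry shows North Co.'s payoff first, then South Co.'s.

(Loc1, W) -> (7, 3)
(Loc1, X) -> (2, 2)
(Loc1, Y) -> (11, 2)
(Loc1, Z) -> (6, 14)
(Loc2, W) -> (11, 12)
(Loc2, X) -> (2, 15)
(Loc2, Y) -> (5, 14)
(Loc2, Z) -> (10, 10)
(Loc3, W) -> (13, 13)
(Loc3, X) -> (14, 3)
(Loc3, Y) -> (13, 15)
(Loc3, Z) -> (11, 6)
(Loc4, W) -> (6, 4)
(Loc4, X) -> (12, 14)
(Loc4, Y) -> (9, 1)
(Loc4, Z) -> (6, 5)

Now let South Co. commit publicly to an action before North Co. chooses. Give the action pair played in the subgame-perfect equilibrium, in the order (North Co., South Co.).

(Loc3, Y)

Backward induction with South Co. moving first.
- W: North Co. compares 7, 11, 13, 6 and picks Loc3; South Co. would get 13.
- X: North Co. compares 2, 2, 14, 12 and picks Loc3; South Co. would get 3.
- Y: North Co. compares 11, 5, 13, 9 and picks Loc3; South Co. would get 15.
- Z: North Co. compares 6, 10, 11, 6 and picks Loc3; South Co. would get 6.
South Co.'s induced payoffs are 13, 3, 15, 6, so South Co. commits to Y. Subgame-perfect outcome: (Loc3, Y) with payoffs (13, 15).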